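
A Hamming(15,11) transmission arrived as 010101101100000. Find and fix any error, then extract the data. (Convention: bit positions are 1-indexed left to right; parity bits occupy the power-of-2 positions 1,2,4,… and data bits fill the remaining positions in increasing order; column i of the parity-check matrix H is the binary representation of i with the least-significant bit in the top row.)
Syndrome s = H · r^T (mod 2), r = 010101101100000:
  s[0] = (101010101010101)·(010101101100000) mod 2 = 0+0+0+0+0+0+1+0+1+0+0+0+0+0+0 mod 2 = 0
  s[1] = (011001100110011)·(010101101100000) mod 2 = 0+1+0+0+0+1+1+0+0+1+0+0+0+0+0 mod 2 = 0
  s[2] = (000111100001111)·(010101101100000) mod 2 = 0+0+0+1+0+1+1+0+0+0+0+0+0+0+0 mod 2 = 1
  s[3] = (000000011111111)·(010101101100000) mod 2 = 0+0+0+0+0+0+0+0+1+1+0+0+0+0+0 mod 2 = 0
Syndrome = 0010
Column 4 of H equals this syndrome → error at bit 4 (1-indexed).
Flip bit 4: 010101101100000 → 010001101100000
Extract data bits at positions {3,5,6,7,9,10,11,12,13,14,15}: 00111100000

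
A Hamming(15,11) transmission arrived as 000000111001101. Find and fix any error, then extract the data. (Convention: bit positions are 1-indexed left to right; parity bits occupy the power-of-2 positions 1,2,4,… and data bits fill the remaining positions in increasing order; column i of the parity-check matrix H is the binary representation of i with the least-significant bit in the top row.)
Syndrome s = H · r^T (mod 2), r = 000000111001101:
  s[0] = (101010101010101)·(000000111001101) mod 2 = 0+0+0+0+0+0+1+0+1+0+0+0+1+0+1 mod 2 = 0
  s[1] = (011001100110011)·(000000111001101) mod 2 = 0+0+0+0+0+0+1+0+0+0+0+0+0+0+1 mod 2 = 0
  s[2] = (000111100001111)·(000000111001101) mod 2 = 0+0+0+0+0+0+1+0+0+0+0+1+1+0+1 mod 2 = 0
  s[3] = (000000011111111)·(000000111001101) mod 2 = 0+0+0+0+0+0+0+1+1+0+0+1+1+0+1 mod 2 = 1
Syndrome = 0001
Column 8 of H equals this syndrome → error at bit 8 (1-indexed).
Flip bit 8: 000000111001101 → 000000101001101
Extract data bits at positions {3,5,6,7,9,10,11,12,13,14,15}: 00011001101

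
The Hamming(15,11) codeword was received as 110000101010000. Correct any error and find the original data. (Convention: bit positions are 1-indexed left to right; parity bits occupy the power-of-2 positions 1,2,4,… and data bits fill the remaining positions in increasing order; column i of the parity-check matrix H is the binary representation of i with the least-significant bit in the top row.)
Syndrome s = H · r^T (mod 2), r = 110000101010000:
  s[0] = (101010101010101)·(110000101010000) mod 2 = 1+0+0+0+0+0+1+0+1+0+1+0+0+0+0 mod 2 = 0
  s[1] = (011001100110011)·(110000101010000) mod 2 = 0+1+0+0+0+0+1+0+0+0+1+0+0+0+0 mod 2 = 1
  s[2] = (000111100001111)·(110000101010000) mod 2 = 0+0+0+0+0+0+1+0+0+0+0+0+0+0+0 mod 2 = 1
  s[3] = (000000011111111)·(110000101010000) mod 2 = 0+0+0+0+0+0+0+0+1+0+1+0+0+0+0 mod 2 = 0
Syndrome = 0110
Column 6 of H equals this syndrome → error at bit 6 (1-indexed).
Flip bit 6: 110000101010000 → 110001101010000
Extract data bits at positions {3,5,6,7,9,10,11,12,13,14,15}: 00111010000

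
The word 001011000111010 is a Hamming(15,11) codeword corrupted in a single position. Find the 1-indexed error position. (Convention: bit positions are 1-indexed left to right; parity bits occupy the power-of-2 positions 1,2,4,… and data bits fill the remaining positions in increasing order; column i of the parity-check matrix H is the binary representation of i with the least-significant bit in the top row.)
Syndrome s = H · r^T (mod 2), r = 001011000111010:
  s[0] = (101010101010101)·(001011000111010) mod 2 = 0+0+1+0+1+0+0+0+0+0+1+0+0+0+0 mod 2 = 1
  s[1] = (011001100110011)·(001011000111010) mod 2 = 0+0+1+0+0+1+0+0+0+1+1+0+0+1+0 mod 2 = 1
  s[2] = (000111100001111)·(001011000111010) mod 2 = 0+0+0+0+1+1+0+0+0+0+0+1+0+1+0 mod 2 = 0
  s[3] = (000000011111111)·(001011000111010) mod 2 = 0+0+0+0+0+0+0+0+0+1+1+1+0+1+0 mod 2 = 0
Syndrome = 1100
Column i of H is the binary representation of i, so the syndrome is the binary index of the flipped bit.
Read s = 1100 with s[0] as LSB: 1·2^0 + 1·2^1 + 0·2^2 + 0·2^3 = 3.
Error is at bit position 3.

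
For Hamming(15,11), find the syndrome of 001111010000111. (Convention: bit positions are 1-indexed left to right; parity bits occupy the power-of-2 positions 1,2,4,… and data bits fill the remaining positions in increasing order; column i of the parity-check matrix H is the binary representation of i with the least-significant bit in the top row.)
Syndrome s = H · r^T (mod 2), r = 001111010000111:
  s[0] = (101010101010101)·(001111010000111) mod 2 = 0+0+1+0+1+0+0+0+0+0+0+0+1+0+1 mod 2 = 0
  s[1] = (011001100110011)·(001111010000111) mod 2 = 0+0+1+0+0+1+0+0+0+0+0+0+0+1+1 mod 2 = 0
  s[2] = (000111100001111)·(001111010000111) mod 2 = 0+0+0+1+1+1+0+0+0+0+0+0+1+1+1 mod 2 = 0
  s[3] = (000000011111111)·(001111010000111) mod 2 = 0+0+0+0+0+0+0+1+0+0+0+0+1+1+1 mod 2 = 0
Syndrome = 0000
s = 0: no error detected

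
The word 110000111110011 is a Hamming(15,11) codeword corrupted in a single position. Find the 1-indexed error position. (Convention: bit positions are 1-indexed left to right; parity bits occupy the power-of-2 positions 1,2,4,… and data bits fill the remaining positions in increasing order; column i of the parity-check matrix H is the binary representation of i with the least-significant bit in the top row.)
Syndrome s = H · r^T (mod 2), r = 110000111110011:
  s[0] = (101010101010101)·(110000111110011) mod 2 = 1+0+0+0+0+0+1+0+1+0+1+0+0+0+1 mod 2 = 1
  s[1] = (011001100110011)·(110000111110011) mod 2 = 0+1+0+0+0+0+1+0+0+1+1+0+0+1+1 mod 2 = 0
  s[2] = (000111100001111)·(110000111110011) mod 2 = 0+0+0+0+0+0+1+0+0+0+0+0+0+1+1 mod 2 = 1
  s[3] = (000000011111111)·(110000111110011) mod 2 = 0+0+0+0+0+0+0+1+1+1+1+0+0+1+1 mod 2 = 0
Syndrome = 1010
Column i of H is the binary representation of i, so the syndrome is the binary index of the flipped bit.
Read s = 1010 with s[0] as LSB: 1·2^0 + 0·2^1 + 1·2^2 + 0·2^3 = 5.
Error is at bit position 5.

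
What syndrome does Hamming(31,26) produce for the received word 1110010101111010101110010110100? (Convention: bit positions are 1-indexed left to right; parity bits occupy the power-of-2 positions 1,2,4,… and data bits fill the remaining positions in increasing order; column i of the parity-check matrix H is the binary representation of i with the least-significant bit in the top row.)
Syndrome s = H · r^T (mod 2), r = 1110010101111010101110010110100:
  s[0] = (1010101010101010101010101010101)·(1110010101111010101110010110100) mod 2 = 1+0+1+0+0+0+0+0+0+0+1+0+1+0+1+0+1+0+1+0+1+0+0+0+0+0+1+0+1+0+0 mod 2 = 0
  s[1] = (0110011001100110011001100110011)·(1110010101111010101110010110100) mod 2 = 0+1+1+0+0+1+0+0+0+1+1+0+0+0+1+0+0+0+1+0+0+0+0+0+0+1+1+0+0+0+0 mod 2 = 1
  s[2] = (0001111000011110000111100001111)·(1110010101111010101110010110100) mod 2 = 0+0+0+0+0+1+0+0+0+0+0+1+1+0+1+0+0+0+0+1+1+0+0+0+0+0+0+0+1+0+0 mod 2 = 1
  s[3] = (0000000111111110000000011111111)·(1110010101111010101110010110100) mod 2 = 0+0+0+0+0+0+0+1+0+1+1+1+1+0+1+0+0+0+0+0+0+0+0+1+0+1+1+0+1+0+0 mod 2 = 0
  s[4] = (0000000000000001111111111111111)·(1110010101111010101110010110100) mod 2 = 0+0+0+0+0+0+0+0+0+0+0+0+0+0+0+0+1+0+1+1+1+0+0+1+0+1+1+0+1+0+0 mod 2 = 0
Syndrome = 01100
Non-zero syndrome: error at position 6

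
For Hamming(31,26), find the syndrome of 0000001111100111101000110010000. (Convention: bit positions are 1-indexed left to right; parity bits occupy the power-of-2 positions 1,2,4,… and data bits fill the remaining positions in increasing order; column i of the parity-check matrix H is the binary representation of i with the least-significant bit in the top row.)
Syndrome s = H · r^T (mod 2), r = 0000001111100111101000110010000:
  s[0] = (1010101010101010101010101010101)·(0000001111100111101000110010000) mod 2 = 0+0+0+0+0+0+1+0+1+0+1+0+0+0+1+0+1+0+1+0+0+0+1+0+0+0+1+0+0+0+0 mod 2 = 0
  s[1] = (0110011001100110011001100110011)·(0000001111100111101000110010000) mod 2 = 0+0+0+0+0+0+1+0+0+1+1+0+0+1+1+0+0+0+1+0+0+0+1+0+0+0+1+0+0+0+0 mod 2 = 0
  s[2] = (0001111000011110000111100001111)·(0000001111100111101000110010000) mod 2 = 0+0+0+0+0+0+1+0+0+0+0+0+0+1+1+0+0+0+0+0+0+0+1+0+0+0+0+0+0+0+0 mod 2 = 0
  s[3] = (0000000111111110000000011111111)·(0000001111100111101000110010000) mod 2 = 0+0+0+0+0+0+0+1+1+1+1+0+0+1+1+0+0+0+0+0+0+0+0+1+0+0+1+0+0+0+0 mod 2 = 0
  s[4] = (0000000000000001111111111111111)·(0000001111100111101000110010000) mod 2 = 0+0+0+0+0+0+0+0+0+0+0+0+0+0+0+1+1+0+1+0+0+0+1+1+0+0+1+0+0+0+0 mod 2 = 0
Syndrome = 00000
s = 0: no error detected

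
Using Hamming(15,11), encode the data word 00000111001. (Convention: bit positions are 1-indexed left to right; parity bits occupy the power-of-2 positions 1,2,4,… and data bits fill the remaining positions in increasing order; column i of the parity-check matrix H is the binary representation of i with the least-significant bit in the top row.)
Codeword c = d · G (mod 2), d = 00000111001:
  c[0] = d·G[:,0] = (00000111001)·(11011010101) mod 2 = 0+0+0+0+0+0+1+0+0+0+1 mod 2 = 0
  c[1] = d·G[:,1] = (00000111001)·(10110110011) mod 2 = 0+0+0+0+0+1+1+0+0+0+1 mod 2 = 1
  c[2] = d·G[:,2] = (00000111001)·(10000000000) mod 2 = 0+0+0+0+0+0+0+0+0+0+0 mod 2 = 0
  c[3] = d·G[:,3] = (00000111001)·(01110001111) mod 2 = 0+0+0+0+0+0+0+1+0+0+1 mod 2 = 0
  c[4] = d·G[:,4] = (00000111001)·(01000000000) mod 2 = 0+0+0+0+0+0+0+0+0+0+0 mod 2 = 0
  c[5] = d·G[:,5] = (00000111001)·(00100000000) mod 2 = 0+0+0+0+0+0+0+0+0+0+0 mod 2 = 0
  c[6] = d·G[:,6] = (00000111001)·(00010000000) mod 2 = 0+0+0+0+0+0+0+0+0+0+0 mod 2 = 0
  c[7] = d·G[:,7] = (00000111001)·(00001111111) mod 2 = 0+0+0+0+0+1+1+1+0+0+1 mod 2 = 0
  c[8] = d·G[:,8] = (00000111001)·(00001000000) mod 2 = 0+0+0+0+0+0+0+0+0+0+0 mod 2 = 0
  c[9] = d·G[:,9] = (00000111001)·(00000100000) mod 2 = 0+0+0+0+0+1+0+0+0+0+0 mod 2 = 1
  c[10] = d·G[:,10] = (00000111001)·(00000010000) mod 2 = 0+0+0+0+0+0+1+0+0+0+0 mod 2 = 1
  c[11] = d·G[:,11] = (00000111001)·(00000001000) mod 2 = 0+0+0+0+0+0+0+1+0+0+0 mod 2 = 1
  c[12] = d·G[:,12] = (00000111001)·(00000000100) mod 2 = 0+0+0+0+0+0+0+0+0+0+0 mod 2 = 0
  c[13] = d·G[:,13] = (00000111001)·(00000000010) mod 2 = 0+0+0+0+0+0+0+0+0+0+0 mod 2 = 0
  c[14] = d·G[:,14] = (00000111001)·(00000000001) mod 2 = 0+0+0+0+0+0+0+0+0+0+1 mod 2 = 1
Codeword = 010000000111001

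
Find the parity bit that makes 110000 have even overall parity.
Sum of data bits: 1+1+0+0+0+0 = 2.
2 mod 2 = 0, so parity bit = 0.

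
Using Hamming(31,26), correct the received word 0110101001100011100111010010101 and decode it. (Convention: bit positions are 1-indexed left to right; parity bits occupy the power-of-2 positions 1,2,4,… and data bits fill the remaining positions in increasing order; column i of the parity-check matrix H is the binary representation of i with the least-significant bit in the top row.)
Syndrome s = H · r^T (mod 2), r = 0110101001100011100111010010101:
  s[0] = (1010101010101010101010101010101)·(0110101001100011100111010010101) mod 2 = 0+0+1+0+1+0+1+0+0+0+1+0+0+0+1+0+1+0+0+0+1+0+0+0+0+0+1+0+1+0+1 mod 2 = 0
  s[1] = (0110011001100110011001100110011)·(0110101001100011100111010010101) mod 2 = 0+1+1+0+0+0+1+0+0+1+1+0+0+0+1+0+0+0+0+0+0+1+0+0+0+0+1+0+0+0+1 mod 2 = 1
  s[2] = (0001111000011110000111100001111)·(0110101001100011100111010010101) mod 2 = 0+0+0+0+1+0+1+0+0+0+0+0+0+0+1+0+0+0+0+1+1+1+0+0+0+0+0+0+1+0+1 mod 2 = 0
  s[3] = (0000000111111110000000011111111)·(0110101001100011100111010010101) mod 2 = 0+0+0+0+0+0+0+0+0+1+1+0+0+0+1+0+0+0+0+0+0+0+0+1+0+0+1+0+1+0+1 mod 2 = 1
  s[4] = (0000000000000001111111111111111)·(0110101001100011100111010010101) mod 2 = 0+0+0+0+0+0+0+0+0+0+0+0+0+0+0+1+1+0+0+1+1+1+0+1+0+0+1+0+1+0+1 mod 2 = 1
Syndrome = 01011
Column 26 of H equals this syndrome → error at bit 26 (1-indexed).
Flip bit 26: 0110101001100011100111010010101 → 0110101001100011100111010110101
Extract data bits at positions {3,5,6,7,9,10,11,12,13,14,15,17,18,19,20,21,22,23,24,25,26,27,28,29,30,31}: 11010110001100111010110101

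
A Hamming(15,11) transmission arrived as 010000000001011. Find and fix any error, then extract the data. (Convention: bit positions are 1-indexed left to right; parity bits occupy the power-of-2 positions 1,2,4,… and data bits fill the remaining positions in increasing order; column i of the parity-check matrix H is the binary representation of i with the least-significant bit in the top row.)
Syndrome s = H · r^T (mod 2), r = 010000000001011:
  s[0] = (101010101010101)·(010000000001011) mod 2 = 0+0+0+0+0+0+0+0+0+0+0+0+0+0+1 mod 2 = 1
  s[1] = (011001100110011)·(010000000001011) mod 2 = 0+1+0+0+0+0+0+0+0+0+0+0+0+1+1 mod 2 = 1
  s[2] = (000111100001111)·(010000000001011) mod 2 = 0+0+0+0+0+0+0+0+0+0+0+1+0+1+1 mod 2 = 1
  s[3] = (000000011111111)·(010000000001011) mod 2 = 0+0+0+0+0+0+0+0+0+0+0+1+0+1+1 mod 2 = 1
Syndrome = 1111
Column 15 of H equals this syndrome → error at bit 15 (1-indexed).
Flip bit 15: 010000000001011 → 010000000001010
Extract data bits at positions {3,5,6,7,9,10,11,12,13,14,15}: 00000001010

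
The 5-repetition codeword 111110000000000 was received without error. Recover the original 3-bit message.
Split into 5-bit blocks: 11111 00000 00000
Data = 100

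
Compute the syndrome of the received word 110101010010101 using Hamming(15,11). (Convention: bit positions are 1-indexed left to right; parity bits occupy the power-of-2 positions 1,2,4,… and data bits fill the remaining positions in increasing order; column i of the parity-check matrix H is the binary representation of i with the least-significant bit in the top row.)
Syndrome s = H · r^T (mod 2), r = 110101010010101:
  s[0] = (101010101010101)·(110101010010101) mod 2 = 1+0+0+0+0+0+0+0+0+0+1+0+1+0+1 mod 2 = 0
  s[1] = (011001100110011)·(110101010010101) mod 2 = 0+1+0+0+0+1+0+0+0+0+1+0+0+0+1 mod 2 = 0
  s[2] = (000111100001111)·(110101010010101) mod 2 = 0+0+0+1+0+1+0+0+0+0+0+0+1+0+1 mod 2 = 0
  s[3] = (000000011111111)·(110101010010101) mod 2 = 0+0+0+0+0+0+0+1+0+0+1+0+1+0+1 mod 2 = 0
Syndrome = 0000
s = 0: no error detected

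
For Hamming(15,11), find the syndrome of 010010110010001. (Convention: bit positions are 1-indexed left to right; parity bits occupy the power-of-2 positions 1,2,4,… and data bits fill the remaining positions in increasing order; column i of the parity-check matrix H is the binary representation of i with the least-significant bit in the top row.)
Syndrome s = H · r^T (mod 2), r = 010010110010001:
  s[0] = (101010101010101)·(010010110010001) mod 2 = 0+0+0+0+1+0+1+0+0+0+1+0+0+0+1 mod 2 = 0
  s[1] = (011001100110011)·(010010110010001) mod 2 = 0+1+0+0+0+0+1+0+0+0+1+0+0+0+1 mod 2 = 0
  s[2] = (000111100001111)·(010010110010001) mod 2 = 0+0+0+0+1+0+1+0+0+0+0+0+0+0+1 mod 2 = 1
  s[3] = (000000011111111)·(010010110010001) mod 2 = 0+0+0+0+0+0+0+1+0+0+1+0+0+0+1 mod 2 = 1
Syndrome = 0011
Non-zero syndrome: error at position 12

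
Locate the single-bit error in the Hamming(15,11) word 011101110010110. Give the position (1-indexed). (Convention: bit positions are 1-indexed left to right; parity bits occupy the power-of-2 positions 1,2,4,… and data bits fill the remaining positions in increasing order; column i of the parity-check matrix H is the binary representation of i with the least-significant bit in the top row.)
Syndrome s = H · r^T (mod 2), r = 011101110010110:
  s[0] = (101010101010101)·(011101110010110) mod 2 = 0+0+1+0+0+0+1+0+0+0+1+0+1+0+0 mod 2 = 0
  s[1] = (011001100110011)·(011101110010110) mod 2 = 0+1+1+0+0+1+1+0+0+0+1+0+0+1+0 mod 2 = 0
  s[2] = (000111100001111)·(011101110010110) mod 2 = 0+0+0+1+0+1+1+0+0+0+0+0+1+1+0 mod 2 = 1
  s[3] = (000000011111111)·(011101110010110) mod 2 = 0+0+0+0+0+0+0+1+0+0+1+0+1+1+0 mod 2 = 0
Syndrome = 0010
Column i of H is the binary representation of i, so the syndrome is the binary index of the flipped bit.
Read s = 0010 with s[0] as LSB: 0·2^0 + 0·2^1 + 1·2^2 + 0·2^3 = 4.
Error is at bit position 4.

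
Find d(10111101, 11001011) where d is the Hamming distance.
XOR = 01110110, count of 1s = 5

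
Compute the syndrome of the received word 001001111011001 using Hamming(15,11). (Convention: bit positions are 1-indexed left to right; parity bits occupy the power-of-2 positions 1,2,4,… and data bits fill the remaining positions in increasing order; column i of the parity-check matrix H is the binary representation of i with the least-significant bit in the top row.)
Syndrome s = H · r^T (mod 2), r = 001001111011001:
  s[0] = (101010101010101)·(001001111011001) mod 2 = 0+0+1+0+0+0+1+0+1+0+1+0+0+0+1 mod 2 = 1
  s[1] = (011001100110011)·(001001111011001) mod 2 = 0+0+1+0+0+1+1+0+0+0+1+0+0+0+1 mod 2 = 1
  s[2] = (000111100001111)·(001001111011001) mod 2 = 0+0+0+0+0+1+1+0+0+0+0+1+0+0+1 mod 2 = 0
  s[3] = (000000011111111)·(001001111011001) mod 2 = 0+0+0+0+0+0+0+1+1+0+1+1+0+0+1 mod 2 = 1
Syndrome = 1101
Non-zero syndrome: error at position 11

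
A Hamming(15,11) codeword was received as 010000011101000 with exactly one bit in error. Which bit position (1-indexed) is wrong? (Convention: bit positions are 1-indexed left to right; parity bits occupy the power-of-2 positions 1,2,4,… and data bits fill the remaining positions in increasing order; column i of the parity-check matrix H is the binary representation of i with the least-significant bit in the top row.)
Syndrome s = H · r^T (mod 2), r = 010000011101000:
  s[0] = (101010101010101)·(010000011101000) mod 2 = 0+0+0+0+0+0+0+0+1+0+0+0+0+0+0 mod 2 = 1
  s[1] = (011001100110011)·(010000011101000) mod 2 = 0+1+0+0+0+0+0+0+0+1+0+0+0+0+0 mod 2 = 0
  s[2] = (000111100001111)·(010000011101000) mod 2 = 0+0+0+0+0+0+0+0+0+0+0+1+0+0+0 mod 2 = 1
  s[3] = (000000011111111)·(010000011101000) mod 2 = 0+0+0+0+0+0+0+1+1+1+0+1+0+0+0 mod 2 = 0
Syndrome = 1010
Column i of H is the binary representation of i, so the syndrome is the binary index of the flipped bit.
Read s = 1010 with s[0] as LSB: 1·2^0 + 0·2^1 + 1·2^2 + 0·2^3 = 5.
Error is at bit position 5.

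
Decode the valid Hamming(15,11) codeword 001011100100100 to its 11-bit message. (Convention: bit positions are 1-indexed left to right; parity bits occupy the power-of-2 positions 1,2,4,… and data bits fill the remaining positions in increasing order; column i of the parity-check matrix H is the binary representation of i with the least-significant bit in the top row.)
Parity bits occupy power-of-2 positions; data bits are at positions {3,5,6,7,9,10,11,12,13,14,15} (1-indexed).
Extract: c[3]=1 c[5]=1 c[6]=1 c[7]=1 c[9]=0 c[10]=1 c[11]=0 c[12]=0 c[13]=1 c[14]=0 c[15]=0
Data = 11110100100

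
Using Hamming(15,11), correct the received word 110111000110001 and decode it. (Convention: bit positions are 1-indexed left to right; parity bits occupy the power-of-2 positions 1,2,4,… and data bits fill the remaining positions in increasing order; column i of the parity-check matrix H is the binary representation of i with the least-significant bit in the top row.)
Syndrome s = H · r^T (mod 2), r = 110111000110001:
  s[0] = (101010101010101)·(110111000110001) mod 2 = 1+0+0+0+1+0+0+0+0+0+1+0+0+0+1 mod 2 = 0
  s[1] = (011001100110011)·(110111000110001) mod 2 = 0+1+0+0+0+1+0+0+0+1+1+0+0+0+1 mod 2 = 1
  s[2] = (000111100001111)·(110111000110001) mod 2 = 0+0+0+1+1+1+0+0+0+0+0+0+0+0+1 mod 2 = 0
  s[3] = (000000011111111)·(110111000110001) mod 2 = 0+0+0+0+0+0+0+0+0+1+1+0+0+0+1 mod 2 = 1
Syndrome = 0101
Column 10 of H equals this syndrome → error at bit 10 (1-indexed).
Flip bit 10: 110111000110001 → 110111000010001
Extract data bits at positions {3,5,6,7,9,10,11,12,13,14,15}: 01100010001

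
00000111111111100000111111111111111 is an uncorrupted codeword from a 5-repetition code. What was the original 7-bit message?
Split into 5-bit blocks: 00000 11111 11111 00000 11111 11111 11111
Data = 0110111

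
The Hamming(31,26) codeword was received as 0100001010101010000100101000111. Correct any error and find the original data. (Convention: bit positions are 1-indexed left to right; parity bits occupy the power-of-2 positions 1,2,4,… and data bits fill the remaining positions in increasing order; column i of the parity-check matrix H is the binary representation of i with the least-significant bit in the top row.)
Syndrome s = H · r^T (mod 2), r = 0100001010101010000100101000111:
  s[0] = (1010101010101010101010101010101)·(0100001010101010000100101000111) mod 2 = 0+0+0+0+0+0+1+0+1+0+1+0+1+0+1+0+0+0+0+0+0+0+1+0+1+0+0+0+1+0+1 mod 2 = 1
  s[1] = (0110011001100110011001100110011)·(0100001010101010000100101000111) mod 2 = 0+1+0+0+0+0+1+0+0+0+1+0+0+0+1+0+0+0+0+0+0+0+1+0+0+0+0+0+0+1+1 mod 2 = 1
  s[2] = (0001111000011110000111100001111)·(0100001010101010000100101000111) mod 2 = 0+0+0+0+0+0+1+0+0+0+0+0+1+0+1+0+0+0+0+1+0+0+1+0+0+0+0+0+1+1+1 mod 2 = 0
  s[3] = (0000000111111110000000011111111)·(0100001010101010000100101000111) mod 2 = 0+0+0+0+0+0+0+0+1+0+1+0+1+0+1+0+0+0+0+0+0+0+0+0+1+0+0+0+1+1+1 mod 2 = 0
  s[4] = (0000000000000001111111111111111)·(0100001010101010000100101000111) mod 2 = 0+0+0+0+0+0+0+0+0+0+0+0+0+0+0+0+0+0+0+1+0+0+1+0+1+0+0+0+1+1+1 mod 2 = 0
Syndrome = 11000
Column 3 of H equals this syndrome → error at bit 3 (1-indexed).
Flip bit 3: 0100001010101010000100101000111 → 0110001010101010000100101000111
Extract data bits at positions {3,5,6,7,9,10,11,12,13,14,15,17,18,19,20,21,22,23,24,25,26,27,28,29,30,31}: 10011010101000100101000111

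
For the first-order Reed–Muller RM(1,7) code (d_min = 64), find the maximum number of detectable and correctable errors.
Detection only: up to d_min − 1 = 63 errors.
Correction: up to ⌊(d_min − 1)/2⌋ = ⌊63/2⌋ = 31 errors.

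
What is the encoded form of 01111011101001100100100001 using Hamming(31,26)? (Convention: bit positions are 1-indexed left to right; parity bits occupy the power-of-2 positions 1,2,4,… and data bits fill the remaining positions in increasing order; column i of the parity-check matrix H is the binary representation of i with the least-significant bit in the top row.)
Codeword c = d · G (mod 2), d = 01111011101001100100100001:
  c[0] = d·G[:,0] = (01111011101001100100100001)·(11011010101101010101010101) mod 2 = 0+1+0+1+1+0+1+0+1+0+1+0+0+1+0+0+0+1+0+0+0+0+0+0+0+1 mod 2 = 1
  c[1] = d·G[:,1] = (01111011101001100100100001)·(10110110011011001100110011) mod 2 = 0+0+1+1+0+0+1+0+0+0+1+0+0+1+0+0+0+1+0+0+1+0+0+0+0+1 mod 2 = 0
  c[2] = d·G[:,2] = (01111011101001100100100001)·(10000000000000000000000000) mod 2 = 0+0+0+0+0+0+0+0+0+0+0+0+0+0+0+0+0+0+0+0+0+0+0+0+0+0 mod 2 = 0
  c[3] = d·G[:,3] = (01111011101001100100100001)·(01110001111000111100001111) mod 2 = 0+1+1+1+0+0+0+1+1+0+1+0+0+0+1+0+0+1+0+0+0+0+0+0+0+1 mod 2 = 1
  c[4] = d·G[:,4] = (01111011101001100100100001)·(01000000000000000000000000) mod 2 = 0+1+0+0+0+0+0+0+0+0+0+0+0+0+0+0+0+0+0+0+0+0+0+0+0+0 mod 2 = 1
  c[5] = d·G[:,5] = (01111011101001100100100001)·(00100000000000000000000000) mod 2 = 0+0+1+0+0+0+0+0+0+0+0+0+0+0+0+0+0+0+0+0+0+0+0+0+0+0 mod 2 = 1
  c[6] = d·G[:,6] = (01111011101001100100100001)·(00010000000000000000000000) mod 2 = 0+0+0+1+0+0+0+0+0+0+0+0+0+0+0+0+0+0+0+0+0+0+0+0+0+0 mod 2 = 1
  c[7] = d·G[:,7] = (01111011101001100100100001)·(00001111111000000011111111) mod 2 = 0+0+0+0+1+0+1+1+1+0+1+0+0+0+0+0+0+0+0+0+1+0+0+0+0+1 mod 2 = 1
  c[8] = d·G[:,8] = (01111011101001100100100001)·(00001000000000000000000000) mod 2 = 0+0+0+0+1+0+0+0+0+0+0+0+0+0+0+0+0+0+0+0+0+0+0+0+0+0 mod 2 = 1
  c[9] = d·G[:,9] = (01111011101001100100100001)·(00000100000000000000000000) mod 2 = 0+0+0+0+0+0+0+0+0+0+0+0+0+0+0+0+0+0+0+0+0+0+0+0+0+0 mod 2 = 0
  c[10] = d·G[:,10] = (01111011101001100100100001)·(00000010000000000000000000) mod 2 = 0+0+0+0+0+0+1+0+0+0+0+0+0+0+0+0+0+0+0+0+0+0+0+0+0+0 mod 2 = 1
  c[11] = d·G[:,11] = (01111011101001100100100001)·(00000001000000000000000000) mod 2 = 0+0+0+0+0+0+0+1+0+0+0+0+0+0+0+0+0+0+0+0+0+0+0+0+0+0 mod 2 = 1
  c[12] = d·G[:,12] = (01111011101001100100100001)·(00000000100000000000000000) mod 2 = 0+0+0+0+0+0+0+0+1+0+0+0+0+0+0+0+0+0+0+0+0+0+0+0+0+0 mod 2 = 1
  c[13] = d·G[:,13] = (01111011101001100100100001)·(00000000010000000000000000) mod 2 = 0+0+0+0+0+0+0+0+0+0+0+0+0+0+0+0+0+0+0+0+0+0+0+0+0+0 mod 2 = 0
  c[14] = d·G[:,14] = (01111011101001100100100001)·(00000000001000000000000000) mod 2 = 0+0+0+0+0+0+0+0+0+0+1+0+0+0+0+0+0+0+0+0+0+0+0+0+0+0 mod 2 = 1
  c[15] = d·G[:,15] = (01111011101001100100100001)·(00000000000111111111111111) mod 2 = 0+0+0+0+0+0+0+0+0+0+0+0+0+1+1+0+0+1+0+0+1+0+0+0+0+1 mod 2 = 1
  c[16] = d·G[:,16] = (01111011101001100100100001)·(00000000000100000000000000) mod 2 = 0+0+0+0+0+0+0+0+0+0+0+0+0+0+0+0+0+0+0+0+0+0+0+0+0+0 mod 2 = 0
  c[17] = d·G[:,17] = (01111011101001100100100001)·(00000000000010000000000000) mod 2 = 0+0+0+0+0+0+0+0+0+0+0+0+0+0+0+0+0+0+0+0+0+0+0+0+0+0 mod 2 = 0
  c[18] = d·G[:,18] = (01111011101001100100100001)·(00000000000001000000000000) mod 2 = 0+0+0+0+0+0+0+0+0+0+0+0+0+1+0+0+0+0+0+0+0+0+0+0+0+0 mod 2 = 1
  c[19] = d·G[:,19] = (01111011101001100100100001)·(00000000000000100000000000) mod 2 = 0+0+0+0+0+0+0+0+0+0+0+0+0+0+1+0+0+0+0+0+0+0+0+0+0+0 mod 2 = 1
  c[20] = d·G[:,20] = (01111011101001100100100001)·(00000000000000010000000000) mod 2 = 0+0+0+0+0+0+0+0+0+0+0+0+0+0+0+0+0+0+0+0+0+0+0+0+0+0 mod 2 = 0
  c[21] = d·G[:,21] = (01111011101001100100100001)·(00000000000000001000000000) mod 2 = 0+0+0+0+0+0+0+0+0+0+0+0+0+0+0+0+0+0+0+0+0+0+0+0+0+0 mod 2 = 0
  c[22] = d·G[:,22] = (01111011101001100100100001)·(00000000000000000100000000) mod 2 = 0+0+0+0+0+0+0+0+0+0+0+0+0+0+0+0+0+1+0+0+0+0+0+0+0+0 mod 2 = 1
  c[23] = d·G[:,23] = (01111011101001100100100001)·(00000000000000000010000000) mod 2 = 0+0+0+0+0+0+0+0+0+0+0+0+0+0+0+0+0+0+0+0+0+0+0+0+0+0 mod 2 = 0
  c[24] = d·G[:,24] = (01111011101001100100100001)·(00000000000000000001000000) mod 2 = 0+0+0+0+0+0+0+0+0+0+0+0+0+0+0+0+0+0+0+0+0+0+0+0+0+0 mod 2 = 0
  c[25] = d·G[:,25] = (01111011101001100100100001)·(00000000000000000000100000) mod 2 = 0+0+0+0+0+0+0+0+0+0+0+0+0+0+0+0+0+0+0+0+1+0+0+0+0+0 mod 2 = 1
  c[26] = d·G[:,26] = (01111011101001100100100001)·(00000000000000000000010000) mod 2 = 0+0+0+0+0+0+0+0+0+0+0+0+0+0+0+0+0+0+0+0+0+0+0+0+0+0 mod 2 = 0
  c[27] = d·G[:,27] = (01111011101001100100100001)·(00000000000000000000001000) mod 2 = 0+0+0+0+0+0+0+0+0+0+0+0+0+0+0+0+0+0+0+0+0+0+0+0+0+0 mod 2 = 0
  c[28] = d·G[:,28] = (01111011101001100100100001)·(00000000000000000000000100) mod 2 = 0+0+0+0+0+0+0+0+0+0+0+0+0+0+0+0+0+0+0+0+0+0+0+0+0+0 mod 2 = 0
  c[29] = d·G[:,29] = (01111011101001100100100001)·(00000000000000000000000010) mod 2 = 0+0+0+0+0+0+0+0+0+0+0+0+0+0+0+0+0+0+0+0+0+0+0+0+0+0 mod 2 = 0
  c[30] = d·G[:,30] = (01111011101001100100100001)·(00000000000000000000000001) mod 2 = 0+0+0+0+0+0+0+0+0+0+0+0+0+0+0+0+0+0+0+0+0+0+0+0+0+1 mod 2 = 1
Codeword = 1001111110111011001100100100001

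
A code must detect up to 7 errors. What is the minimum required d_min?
Detecting e errors requires d_min ≥ e + 1 = 7 + 1 = 8.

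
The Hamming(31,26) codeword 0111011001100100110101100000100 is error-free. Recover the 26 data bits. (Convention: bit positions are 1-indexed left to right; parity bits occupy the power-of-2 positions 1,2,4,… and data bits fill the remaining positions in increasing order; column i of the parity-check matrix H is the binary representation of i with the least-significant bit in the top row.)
Parity bits occupy power-of-2 positions; data bits are at positions {3,5,6,7,9,10,11,12,13,14,15,17,18,19,20,21,22,23,24,25,26,27,28,29,30,31} (1-indexed).
Extract: c[3]=1 c[5]=0 c[6]=1 c[7]=1 c[9]=0 c[10]=1 c[11]=1 c[12]=0 c[13]=0 c[14]=1 c[15]=0 c[17]=1 c[18]=1 c[19]=0 c[20]=1 c[21]=0 c[22]=1 c[23]=1 c[24]=0 c[25]=0 c[26]=0 c[27]=0 c[28]=0 c[29]=1 c[30]=0 c[31]=0
Data = 10110110010110101100000100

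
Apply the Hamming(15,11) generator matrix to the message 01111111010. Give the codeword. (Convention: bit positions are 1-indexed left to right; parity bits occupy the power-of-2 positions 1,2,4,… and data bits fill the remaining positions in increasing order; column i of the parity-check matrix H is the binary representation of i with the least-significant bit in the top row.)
Codeword c = d · G (mod 2), d = 01111111010:
  c[0] = d·G[:,0] = (01111111010)·(11011010101) mod 2 = 0+1+0+1+1+0+1+0+0+0+0 mod 2 = 0
  c[1] = d·G[:,1] = (01111111010)·(10110110011) mod 2 = 0+0+1+1+0+1+1+0+0+1+0 mod 2 = 1
  c[2] = d·G[:,2] = (01111111010)·(10000000000) mod 2 = 0+0+0+0+0+0+0+0+0+0+0 mod 2 = 0
  c[3] = d·G[:,3] = (01111111010)·(01110001111) mod 2 = 0+1+1+1+0+0+0+1+0+1+0 mod 2 = 1
  c[4] = d·G[:,4] = (01111111010)·(01000000000) mod 2 = 0+1+0+0+0+0+0+0+0+0+0 mod 2 = 1
  c[5] = d·G[:,5] = (01111111010)·(00100000000) mod 2 = 0+0+1+0+0+0+0+0+0+0+0 mod 2 = 1
  c[6] = d·G[:,6] = (01111111010)·(00010000000) mod 2 = 0+0+0+1+0+0+0+0+0+0+0 mod 2 = 1
  c[7] = d·G[:,7] = (01111111010)·(00001111111) mod 2 = 0+0+0+0+1+1+1+1+0+1+0 mod 2 = 1
  c[8] = d·G[:,8] = (01111111010)·(00001000000) mod 2 = 0+0+0+0+1+0+0+0+0+0+0 mod 2 = 1
  c[9] = d·G[:,9] = (01111111010)·(00000100000) mod 2 = 0+0+0+0+0+1+0+0+0+0+0 mod 2 = 1
  c[10] = d·G[:,10] = (01111111010)·(00000010000) mod 2 = 0+0+0+0+0+0+1+0+0+0+0 mod 2 = 1
  c[11] = d·G[:,11] = (01111111010)·(00000001000) mod 2 = 0+0+0+0+0+0+0+1+0+0+0 mod 2 = 1
  c[12] = d·G[:,12] = (01111111010)·(00000000100) mod 2 = 0+0+0+0+0+0+0+0+0+0+0 mod 2 = 0
  c[13] = d·G[:,13] = (01111111010)·(00000000010) mod 2 = 0+0+0+0+0+0+0+0+0+1+0 mod 2 = 1
  c[14] = d·G[:,14] = (01111111010)·(00000000001) mod 2 = 0+0+0+0+0+0+0+0+0+0+0 mod 2 = 0
Codeword = 010111111111010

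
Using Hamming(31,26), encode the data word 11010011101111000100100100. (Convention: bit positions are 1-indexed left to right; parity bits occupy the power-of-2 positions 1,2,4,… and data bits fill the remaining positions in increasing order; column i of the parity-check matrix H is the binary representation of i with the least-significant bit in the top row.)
Codeword c = d · G (mod 2), d = 11010011101111000100100100:
  c[0] = d·G[:,0] = (11010011101111000100100100)·(11011010101101010101010101) mod 2 = 1+1+0+1+0+0+1+0+1+0+1+1+0+1+0+0+0+1+0+0+0+0+0+1+0+0 mod 2 = 0
  c[1] = d·G[:,1] = (11010011101111000100100100)·(10110110011011001100110011) mod 2 = 1+0+0+1+0+0+1+0+0+0+1+0+1+1+0+0+0+1+0+0+1+0+0+0+0+0 mod 2 = 0
  c[2] = d·G[:,2] = (11010011101111000100100100)·(10000000000000000000000000) mod 2 = 1+0+0+0+0+0+0+0+0+0+0+0+0+0+0+0+0+0+0+0+0+0+0+0+0+0 mod 2 = 1
  c[3] = d·G[:,3] = (11010011101111000100100100)·(01110001111000111100001111) mod 2 = 0+1+0+1+0+0+0+1+1+0+1+0+0+0+0+0+0+1+0+0+0+0+0+1+0+0 mod 2 = 1
  c[4] = d·G[:,4] = (11010011101111000100100100)·(01000000000000000000000000) mod 2 = 0+1+0+0+0+0+0+0+0+0+0+0+0+0+0+0+0+0+0+0+0+0+0+0+0+0 mod 2 = 1
  c[5] = d·G[:,5] = (11010011101111000100100100)·(00100000000000000000000000) mod 2 = 0+0+0+0+0+0+0+0+0+0+0+0+0+0+0+0+0+0+0+0+0+0+0+0+0+0 mod 2 = 0
  c[6] = d·G[:,6] = (11010011101111000100100100)·(00010000000000000000000000) mod 2 = 0+0+0+1+0+0+0+0+0+0+0+0+0+0+0+0+0+0+0+0+0+0+0+0+0+0 mod 2 = 1
  c[7] = d·G[:,7] = (11010011101111000100100100)·(00001111111000000011111111) mod 2 = 0+0+0+0+0+0+1+1+1+0+1+0+0+0+0+0+0+0+0+0+1+0+0+1+0+0 mod 2 = 0
  c[8] = d·G[:,8] = (11010011101111000100100100)·(00001000000000000000000000) mod 2 = 0+0+0+0+0+0+0+0+0+0+0+0+0+0+0+0+0+0+0+0+0+0+0+0+0+0 mod 2 = 0
  c[9] = d·G[:,9] = (11010011101111000100100100)·(00000100000000000000000000) mod 2 = 0+0+0+0+0+0+0+0+0+0+0+0+0+0+0+0+0+0+0+0+0+0+0+0+0+0 mod 2 = 0
  c[10] = d·G[:,10] = (11010011101111000100100100)·(00000010000000000000000000) mod 2 = 0+0+0+0+0+0+1+0+0+0+0+0+0+0+0+0+0+0+0+0+0+0+0+0+0+0 mod 2 = 1
  c[11] = d·G[:,11] = (11010011101111000100100100)·(00000001000000000000000000) mod 2 = 0+0+0+0+0+0+0+1+0+0+0+0+0+0+0+0+0+0+0+0+0+0+0+0+0+0 mod 2 = 1
  c[12] = d·G[:,12] = (11010011101111000100100100)·(00000000100000000000000000) mod 2 = 0+0+0+0+0+0+0+0+1+0+0+0+0+0+0+0+0+0+0+0+0+0+0+0+0+0 mod 2 = 1
  c[13] = d·G[:,13] = (11010011101111000100100100)·(00000000010000000000000000) mod 2 = 0+0+0+0+0+0+0+0+0+0+0+0+0+0+0+0+0+0+0+0+0+0+0+0+0+0 mod 2 = 0
  c[14] = d·G[:,14] = (11010011101111000100100100)·(00000000001000000000000000) mod 2 = 0+0+0+0+0+0+0+0+0+0+1+0+0+0+0+0+0+0+0+0+0+0+0+0+0+0 mod 2 = 1
  c[15] = d·G[:,15] = (11010011101111000100100100)·(00000000000111111111111111) mod 2 = 0+0+0+0+0+0+0+0+0+0+0+1+1+1+0+0+0+1+0+0+1+0+0+1+0+0 mod 2 = 0
  c[16] = d·G[:,16] = (11010011101111000100100100)·(00000000000100000000000000) mod 2 = 0+0+0+0+0+0+0+0+0+0+0+1+0+0+0+0+0+0+0+0+0+0+0+0+0+0 mod 2 = 1
  c[17] = d·G[:,17] = (11010011101111000100100100)·(00000000000010000000000000) mod 2 = 0+0+0+0+0+0+0+0+0+0+0+0+1+0+0+0+0+0+0+0+0+0+0+0+0+0 mod 2 = 1
  c[18] = d·G[:,18] = (11010011101111000100100100)·(00000000000001000000000000) mod 2 = 0+0+0+0+0+0+0+0+0+0+0+0+0+1+0+0+0+0+0+0+0+0+0+0+0+0 mod 2 = 1
  c[19] = d·G[:,19] = (11010011101111000100100100)·(00000000000000100000000000) mod 2 = 0+0+0+0+0+0+0+0+0+0+0+0+0+0+0+0+0+0+0+0+0+0+0+0+0+0 mod 2 = 0
  c[20] = d·G[:,20] = (11010011101111000100100100)·(00000000000000010000000000) mod 2 = 0+0+0+0+0+0+0+0+0+0+0+0+0+0+0+0+0+0+0+0+0+0+0+0+0+0 mod 2 = 0
  c[21] = d·G[:,21] = (11010011101111000100100100)·(00000000000000001000000000) mod 2 = 0+0+0+0+0+0+0+0+0+0+0+0+0+0+0+0+0+0+0+0+0+0+0+0+0+0 mod 2 = 0
  c[22] = d·G[:,22] = (11010011101111000100100100)·(00000000000000000100000000) mod 2 = 0+0+0+0+0+0+0+0+0+0+0+0+0+0+0+0+0+1+0+0+0+0+0+0+0+0 mod 2 = 1
  c[23] = d·G[:,23] = (11010011101111000100100100)·(00000000000000000010000000) mod 2 = 0+0+0+0+0+0+0+0+0+0+0+0+0+0+0+0+0+0+0+0+0+0+0+0+0+0 mod 2 = 0
  c[24] = d·G[:,24] = (11010011101111000100100100)·(00000000000000000001000000) mod 2 = 0+0+0+0+0+0+0+0+0+0+0+0+0+0+0+0+0+0+0+0+0+0+0+0+0+0 mod 2 = 0
  c[25] = d·G[:,25] = (11010011101111000100100100)·(00000000000000000000100000) mod 2 = 0+0+0+0+0+0+0+0+0+0+0+0+0+0+0+0+0+0+0+0+1+0+0+0+0+0 mod 2 = 1
  c[26] = d·G[:,26] = (11010011101111000100100100)·(00000000000000000000010000) mod 2 = 0+0+0+0+0+0+0+0+0+0+0+0+0+0+0+0+0+0+0+0+0+0+0+0+0+0 mod 2 = 0
  c[27] = d·G[:,27] = (11010011101111000100100100)·(00000000000000000000001000) mod 2 = 0+0+0+0+0+0+0+0+0+0+0+0+0+0+0+0+0+0+0+0+0+0+0+0+0+0 mod 2 = 0
  c[28] = d·G[:,28] = (11010011101111000100100100)·(00000000000000000000000100) mod 2 = 0+0+0+0+0+0+0+0+0+0+0+0+0+0+0+0+0+0+0+0+0+0+0+1+0+0 mod 2 = 1
  c[29] = d·G[:,29] = (11010011101111000100100100)·(00000000000000000000000010) mod 2 = 0+0+0+0+0+0+0+0+0+0+0+0+0+0+0+0+0+0+0+0+0+0+0+0+0+0 mod 2 = 0
  c[30] = d·G[:,30] = (11010011101111000100100100)·(00000000000000000000000001) mod 2 = 0+0+0+0+0+0+0+0+0+0+0+0+0+0+0+0+0+0+0+0+0+0+0+0+0+0 mod 2 = 0
Codeword = 0011101000111010111000100100100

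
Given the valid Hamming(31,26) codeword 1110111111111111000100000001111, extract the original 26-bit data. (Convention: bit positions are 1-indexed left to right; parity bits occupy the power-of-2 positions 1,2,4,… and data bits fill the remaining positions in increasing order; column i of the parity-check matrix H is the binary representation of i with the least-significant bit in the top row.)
Parity bits occupy power-of-2 positions; data bits are at positions {3,5,6,7,9,10,11,12,13,14,15,17,18,19,20,21,22,23,24,25,26,27,28,29,30,31} (1-indexed).
Extract: c[3]=1 c[5]=1 c[6]=1 c[7]=1 c[9]=1 c[10]=1 c[11]=1 c[12]=1 c[13]=1 c[14]=1 c[15]=1 c[17]=0 c[18]=0 c[19]=0 c[20]=1 c[21]=0 c[22]=0 c[23]=0 c[24]=0 c[25]=0 c[26]=0 c[27]=0 c[28]=1 c[29]=1 c[30]=1 c[31]=1
Data = 11111111111000100000001111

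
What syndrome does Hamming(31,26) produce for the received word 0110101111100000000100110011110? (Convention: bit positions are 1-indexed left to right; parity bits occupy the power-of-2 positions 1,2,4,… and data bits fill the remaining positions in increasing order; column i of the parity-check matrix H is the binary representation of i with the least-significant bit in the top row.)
Syndrome s = H · r^T (mod 2), r = 0110101111100000000100110011110:
  s[0] = (1010101010101010101010101010101)·(0110101111100000000100110011110) mod 2 = 0+0+1+0+1+0+1+0+1+0+1+0+0+0+0+0+0+0+0+0+0+0+1+0+0+0+1+0+1+0+0 mod 2 = 0
  s[1] = (0110011001100110011001100110011)·(0110101111100000000100110011110) mod 2 = 0+1+1+0+0+0+1+0+0+1+1+0+0+0+0+0+0+0+0+0+0+0+1+0+0+0+1+0+0+1+0 mod 2 = 0
  s[2] = (0001111000011110000111100001111)·(0110101111100000000100110011110) mod 2 = 0+0+0+0+1+0+1+0+0+0+0+0+0+0+0+0+0+0+0+1+0+0+1+0+0+0+0+1+1+1+0 mod 2 = 1
  s[3] = (0000000111111110000000011111111)·(0110101111100000000100110011110) mod 2 = 0+0+0+0+0+0+0+1+1+1+1+0+0+0+0+0+0+0+0+0+0+0+0+1+0+0+1+1+1+1+0 mod 2 = 1
  s[4] = (0000000000000001111111111111111)·(0110101111100000000100110011110) mod 2 = 0+0+0+0+0+0+0+0+0+0+0+0+0+0+0+0+0+0+0+1+0+0+1+1+0+0+1+1+1+1+0 mod 2 = 1
Syndrome = 00111
Non-zero syndrome: error at position 28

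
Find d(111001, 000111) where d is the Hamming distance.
XOR = 111110, count of 1s = 5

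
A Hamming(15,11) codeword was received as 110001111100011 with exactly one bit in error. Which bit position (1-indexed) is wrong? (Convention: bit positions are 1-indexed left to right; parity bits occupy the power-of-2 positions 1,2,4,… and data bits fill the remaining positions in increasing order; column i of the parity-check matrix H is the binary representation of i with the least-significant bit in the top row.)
Syndrome s = H · r^T (mod 2), r = 110001111100011:
  s[0] = (101010101010101)·(110001111100011) mod 2 = 1+0+0+0+0+0+1+0+1+0+0+0+0+0+1 mod 2 = 0
  s[1] = (011001100110011)·(110001111100011) mod 2 = 0+1+0+0+0+1+1+0+0+1+0+0+0+1+1 mod 2 = 0
  s[2] = (000111100001111)·(110001111100011) mod 2 = 0+0+0+0+0+1+1+0+0+0+0+0+0+1+1 mod 2 = 0
  s[3] = (000000011111111)·(110001111100011) mod 2 = 0+0+0+0+0+0+0+1+1+1+0+0+0+1+1 mod 2 = 1
Syndrome = 0001
Column i of H is the binary representation of i, so the syndrome is the binary index of the flipped bit.
Read s = 0001 with s[0] as LSB: 0·2^0 + 0·2^1 + 0·2^2 + 1·2^3 = 8.
Error is at bit position 8.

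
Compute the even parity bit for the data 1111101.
Sum of data bits: 1+1+1+1+1+0+1 = 6.
6 mod 2 = 0, so parity bit = 0.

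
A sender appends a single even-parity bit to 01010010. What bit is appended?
Sum of data bits: 0+1+0+1+0+0+1+0 = 3.
3 mod 2 = 1, so parity bit = 1.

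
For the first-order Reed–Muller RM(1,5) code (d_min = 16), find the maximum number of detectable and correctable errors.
Detection only: up to d_min − 1 = 15 errors.
Correction: up to ⌊(d_min − 1)/2⌋ = ⌊15/2⌋ = 7 errors.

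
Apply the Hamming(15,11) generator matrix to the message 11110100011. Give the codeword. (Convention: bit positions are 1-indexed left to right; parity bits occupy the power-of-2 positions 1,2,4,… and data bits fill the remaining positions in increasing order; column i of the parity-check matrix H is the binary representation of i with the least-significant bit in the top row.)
Codeword c = d · G (mod 2), d = 11110100011:
  c[0] = d·G[:,0] = (11110100011)·(11011010101) mod 2 = 1+1+0+1+0+0+0+0+0+0+1 mod 2 = 0
  c[1] = d·G[:,1] = (11110100011)·(10110110011) mod 2 = 1+0+1+1+0+1+0+0+0+1+1 mod 2 = 0
  c[2] = d·G[:,2] = (11110100011)·(10000000000) mod 2 = 1+0+0+0+0+0+0+0+0+0+0 mod 2 = 1
  c[3] = d·G[:,3] = (11110100011)·(01110001111) mod 2 = 0+1+1+1+0+0+0+0+0+1+1 mod 2 = 1
  c[4] = d·G[:,4] = (11110100011)·(01000000000) mod 2 = 0+1+0+0+0+0+0+0+0+0+0 mod 2 = 1
  c[5] = d·G[:,5] = (11110100011)·(00100000000) mod 2 = 0+0+1+0+0+0+0+0+0+0+0 mod 2 = 1
  c[6] = d·G[:,6] = (11110100011)·(00010000000) mod 2 = 0+0+0+1+0+0+0+0+0+0+0 mod 2 = 1
  c[7] = d·G[:,7] = (11110100011)·(00001111111) mod 2 = 0+0+0+0+0+1+0+0+0+1+1 mod 2 = 1
  c[8] = d·G[:,8] = (11110100011)·(00001000000) mod 2 = 0+0+0+0+0+0+0+0+0+0+0 mod 2 = 0
  c[9] = d·G[:,9] = (11110100011)·(00000100000) mod 2 = 0+0+0+0+0+1+0+0+0+0+0 mod 2 = 1
  c[10] = d·G[:,10] = (11110100011)·(00000010000) mod 2 = 0+0+0+0+0+0+0+0+0+0+0 mod 2 = 0
  c[11] = d·G[:,11] = (11110100011)·(00000001000) mod 2 = 0+0+0+0+0+0+0+0+0+0+0 mod 2 = 0
  c[12] = d·G[:,12] = (11110100011)·(00000000100) mod 2 = 0+0+0+0+0+0+0+0+0+0+0 mod 2 = 0
  c[13] = d·G[:,13] = (11110100011)·(00000000010) mod 2 = 0+0+0+0+0+0+0+0+0+1+0 mod 2 = 1
  c[14] = d·G[:,14] = (11110100011)·(00000000001) mod 2 = 0+0+0+0+0+0+0+0+0+0+1 mod 2 = 1
Codeword = 001111110100011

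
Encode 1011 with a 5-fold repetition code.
Repeat each bit 5× and concatenate:
1→11111  0→00000  1→11111  1→11111
Codeword = 11111000001111111111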